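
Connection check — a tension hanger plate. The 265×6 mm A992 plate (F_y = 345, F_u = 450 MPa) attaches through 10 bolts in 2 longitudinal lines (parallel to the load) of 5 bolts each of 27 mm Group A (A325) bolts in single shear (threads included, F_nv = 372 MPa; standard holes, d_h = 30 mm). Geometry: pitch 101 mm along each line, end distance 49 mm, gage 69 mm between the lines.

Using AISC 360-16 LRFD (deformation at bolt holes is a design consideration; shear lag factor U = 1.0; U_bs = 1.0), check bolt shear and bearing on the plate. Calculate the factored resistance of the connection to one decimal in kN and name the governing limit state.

1215.0 kN (bearing governs)

Bolt shear: A_b = π(27)²/4 = 572.56 mm². φR_n = 0.75 × 372 × 572.56 × 10 × 1 = 1597.4 kN.
Bearing (6 mm plate, F_u = 450 MPa): end bolts L_c = 49 − 30/2 = 34, R_n = min(1.2×34×6×450, 2.4×27×6×450) = 110.16 kN/bolt; interior L_c = 101 − 30 = 71, R_n = 174.96 kN/bolt. φR_n = 0.75 × (2×110.16 + 8×174.96) = 1215.0 kN.
Governing: min(1597.4, 1215.0) = 1215.0 kN → bearing.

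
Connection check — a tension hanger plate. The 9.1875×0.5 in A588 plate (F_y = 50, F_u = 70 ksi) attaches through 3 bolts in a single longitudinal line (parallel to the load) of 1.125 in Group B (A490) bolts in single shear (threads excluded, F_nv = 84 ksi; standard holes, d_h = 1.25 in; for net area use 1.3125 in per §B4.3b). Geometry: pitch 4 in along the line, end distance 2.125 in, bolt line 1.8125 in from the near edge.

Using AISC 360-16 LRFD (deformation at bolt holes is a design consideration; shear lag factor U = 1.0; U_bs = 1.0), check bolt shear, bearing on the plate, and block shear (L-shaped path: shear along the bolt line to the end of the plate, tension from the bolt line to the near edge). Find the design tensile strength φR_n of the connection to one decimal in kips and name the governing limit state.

138.1 kips (block shear governs)

Bolt shear: A_b = π(1.125)²/4 = 0.99402 in². φR_n = 0.75 × 84 × 0.99402 × 3 × 1 = 187.9 kips.
Bearing (0.5 in plate, F_u = 70 ksi): end bolts L_c = 2.125 − 1.25/2 = 1.5, R_n = min(1.2×1.5×0.5×70, 2.4×1.125×0.5×70) = 63 kips/bolt; interior L_c = 4 − 1.25 = 2.75, R_n = 94.5 kips/bolt. φR_n = 0.75 × (1×63 + 2×94.5) = 189.0 kips.
Block shear: shear path 1×[2.125+2×4] = 1×10.125 in, A_gv = 5.0625, A_nv = 1×(10.125 − 2.5×1.3125)×0.5 = 3.4219 in²; tension to near edge: (1.8125 − 0.5×1.3125)×0.5 = 0.57813 in². R_n = min(0.6×70×3.4219, 0.6×50×5.0625) + 1.0×70×0.57813 = min(143.72, 151.88) + 40.469 = 184.19 kips. φR_n = 0.75 × 184.19 = 138.1 kips.
Governing: min(187.9, 189.0, 138.1) = 138.1 kips → block shear.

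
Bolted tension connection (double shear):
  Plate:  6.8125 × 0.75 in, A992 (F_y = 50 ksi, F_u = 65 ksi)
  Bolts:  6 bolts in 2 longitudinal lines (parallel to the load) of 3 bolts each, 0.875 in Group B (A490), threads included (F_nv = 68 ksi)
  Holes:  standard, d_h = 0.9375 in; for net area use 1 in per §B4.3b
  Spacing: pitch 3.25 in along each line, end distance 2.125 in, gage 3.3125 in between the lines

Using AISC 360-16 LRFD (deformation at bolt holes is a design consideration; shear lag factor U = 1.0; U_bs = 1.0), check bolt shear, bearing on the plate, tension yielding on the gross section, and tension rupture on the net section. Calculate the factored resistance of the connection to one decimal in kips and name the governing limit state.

176.0 kips (net-section rupture governs)

Bolt shear: A_b = π(0.875)²/4 = 0.60132 in². φR_n = 0.75 × 68 × 0.60132 × 6 × 2 = 368.0 kips.
Bearing (0.75 in plate, F_u = 65 ksi): end bolts L_c = 2.125 − 0.9375/2 = 1.65625, R_n = min(1.2×1.65625×0.75×65, 2.4×0.875×0.75×65) = 96.891 kips/bolt; interior L_c = 3.25 − 0.9375 = 2.3125, R_n = 102.38 kips/bolt. φR_n = 0.75 × (2×96.891 + 4×102.38) = 452.5 kips.
Tension yield (gross): A_g = 6.8125×0.75 = 5.1094 in². φR_n = 0.90 × 50 × 5.1094 = 229.9 kips.
Tension rupture (net): A_n = (6.8125 − 2×1)×0.75 = 3.6094 in² (U = 1.0, A_e = A_n). φR_n = 0.75 × 65 × 3.6094 = 176.0 kips.
Governing: min(368.0, 452.5, 229.9, 176.0) = 176.0 kips → net-section rupture.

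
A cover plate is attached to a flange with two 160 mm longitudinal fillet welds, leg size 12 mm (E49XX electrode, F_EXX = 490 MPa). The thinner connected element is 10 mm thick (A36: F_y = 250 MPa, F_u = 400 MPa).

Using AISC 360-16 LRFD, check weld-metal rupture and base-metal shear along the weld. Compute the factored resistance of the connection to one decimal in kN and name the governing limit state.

Weld metal: throat = 0.707×12 = 8.484 mm, L = 2×160 = 320 mm. φR_n = 0.75 × 0.6 × 490 × 8.484 × 320 = 598.6 kN.
Base metal shear (10 mm plate): yield φR_n = 1.0×0.6×250×10×320 = 480.0 kN; rupture φR_n = 0.75×0.6×400×10×320 = 576.0 kN; take 480.0 kN (yield).
Governing: min(598.6, 480.0) = 480.0 kN → base-metal shear.

480.0 kN (base-metal shear governs)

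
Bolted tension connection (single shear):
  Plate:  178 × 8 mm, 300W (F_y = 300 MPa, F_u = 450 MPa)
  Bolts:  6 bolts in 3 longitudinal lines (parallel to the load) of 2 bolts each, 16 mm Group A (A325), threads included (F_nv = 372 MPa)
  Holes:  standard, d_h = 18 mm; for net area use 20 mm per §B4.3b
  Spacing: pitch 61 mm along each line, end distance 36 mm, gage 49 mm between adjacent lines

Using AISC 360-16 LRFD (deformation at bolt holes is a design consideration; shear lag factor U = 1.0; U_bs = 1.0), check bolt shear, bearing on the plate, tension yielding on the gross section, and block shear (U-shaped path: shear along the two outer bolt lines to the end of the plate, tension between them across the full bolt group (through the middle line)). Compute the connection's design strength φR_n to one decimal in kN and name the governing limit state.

Bolt shear: A_b = π(16)²/4 = 201.06 mm². φR_n = 0.75 × 372 × 201.06 × 6 × 1 = 336.6 kN.
Bearing (8 mm plate, F_u = 450 MPa): end bolts L_c = 36 − 18/2 = 27, R_n = min(1.2×27×8×450, 2.4×16×8×450) = 116.64 kN/bolt; interior L_c = 61 − 18 = 43, R_n = 138.24 kN/bolt. φR_n = 0.75 × (3×116.64 + 3×138.24) = 573.5 kN.
Tension yield (gross): A_g = 178×8 = 1424 mm². φR_n = 0.90 × 300 × 1424 = 384.5 kN.
Block shear: shear path 2×[36+1×61] = 2×97 mm, A_gv = 1552, A_nv = 2×(97 − 1.5×20)×8 = 1072 mm²; tension across gage: (98 − 2×20)×8 = 464 mm². R_n = min(0.6×450×1072, 0.6×300×1552) + 1.0×450×464 = min(289.44, 279.36) + 208.8 = 488.16 kN. φR_n = 0.75 × 488.16 = 366.1 kN.
Governing: min(336.6, 573.5, 384.5, 366.1) = 336.6 kN → bolt shear.

336.6 kN (bolt shear governs)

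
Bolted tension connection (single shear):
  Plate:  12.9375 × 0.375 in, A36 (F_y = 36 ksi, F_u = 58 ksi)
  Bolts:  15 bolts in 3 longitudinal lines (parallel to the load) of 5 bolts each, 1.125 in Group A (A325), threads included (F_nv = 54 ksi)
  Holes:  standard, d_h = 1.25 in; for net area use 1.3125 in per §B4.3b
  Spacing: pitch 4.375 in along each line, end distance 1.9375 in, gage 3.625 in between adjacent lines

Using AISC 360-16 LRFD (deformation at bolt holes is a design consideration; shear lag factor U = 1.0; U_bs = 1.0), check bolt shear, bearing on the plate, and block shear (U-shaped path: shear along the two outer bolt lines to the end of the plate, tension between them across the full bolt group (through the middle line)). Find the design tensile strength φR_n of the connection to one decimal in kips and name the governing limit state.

311.6 kips (block shear governs)

Bolt shear: A_b = π(1.125)²/4 = 0.99402 in². φR_n = 0.75 × 54 × 0.99402 × 15 × 1 = 603.9 kips.
Bearing (0.375 in plate, F_u = 58 ksi): end bolts L_c = 1.9375 − 1.25/2 = 1.3125, R_n = min(1.2×1.3125×0.375×58, 2.4×1.125×0.375×58) = 34.256 kips/bolt; interior L_c = 4.375 − 1.25 = 3.125, R_n = 58.725 kips/bolt. φR_n = 0.75 × (3×34.256 + 12×58.725) = 605.6 kips.
Block shear: shear path 2×[1.9375+4×4.375] = 2×19.4375 in, A_gv = 14.578, A_nv = 2×(19.4375 − 4.5×1.3125)×0.375 = 10.148 in²; tension across gage: (7.25 − 2×1.3125)×0.375 = 1.7344 in². R_n = min(0.6×58×10.148, 0.6×36×14.578) + 1.0×58×1.7344 = min(353.15, 314.88) + 100.6 = 415.48 kips. φR_n = 0.75 × 415.48 = 311.6 kips.
Governing: min(603.9, 605.6, 311.6) = 311.6 kips → block shear.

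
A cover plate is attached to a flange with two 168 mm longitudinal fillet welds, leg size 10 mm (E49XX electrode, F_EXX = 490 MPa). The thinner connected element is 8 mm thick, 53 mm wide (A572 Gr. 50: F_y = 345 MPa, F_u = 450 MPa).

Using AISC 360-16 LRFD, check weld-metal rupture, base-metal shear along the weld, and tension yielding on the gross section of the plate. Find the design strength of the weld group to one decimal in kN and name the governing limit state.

Weld metal: throat = 0.707×10 = 7.07 mm, L = 2×168 = 336 mm. φR_n = 0.75 × 0.6 × 490 × 7.07 × 336 = 523.8 kN.
Base metal shear (8 mm plate): yield φR_n = 1.0×0.6×345×8×336 = 556.4 kN; rupture φR_n = 0.75×0.6×450×8×336 = 544.3 kN; take 544.3 kN (rupture).
Tension yield (gross): A_g = 53×8 = 424 mm². φR_n = 0.90 × 345 × 424 = 131.7 kN.
Governing: min(523.8, 544.3, 131.7) = 131.7 kN → gross-section yield.

131.7 kN (gross-section yield governs)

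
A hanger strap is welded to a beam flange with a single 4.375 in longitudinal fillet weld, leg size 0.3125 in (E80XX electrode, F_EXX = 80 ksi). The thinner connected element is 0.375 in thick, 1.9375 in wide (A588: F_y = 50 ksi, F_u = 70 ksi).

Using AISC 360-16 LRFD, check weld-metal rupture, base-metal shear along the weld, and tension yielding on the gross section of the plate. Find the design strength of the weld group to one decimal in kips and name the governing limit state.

Weld metal: throat = 0.707×0.3125 = 0.22094 in, L = 4.375 in. φR_n = 0.75 × 0.6 × 80 × 0.22094 × 4.375 = 34.8 kips.
Base metal shear (0.375 in plate): yield φR_n = 1.0×0.6×50×0.375×4.375 = 49.2 kips; rupture φR_n = 0.75×0.6×70×0.375×4.375 = 51.7 kips; take 49.2 kips (yield).
Tension yield (gross): A_g = 1.9375×0.375 = 0.72656 in². φR_n = 0.90 × 50 × 0.72656 = 32.7 kips.
Governing: min(34.8, 49.2, 32.7) = 32.7 kips → gross-section yield.

32.7 kips (gross-section yield governs)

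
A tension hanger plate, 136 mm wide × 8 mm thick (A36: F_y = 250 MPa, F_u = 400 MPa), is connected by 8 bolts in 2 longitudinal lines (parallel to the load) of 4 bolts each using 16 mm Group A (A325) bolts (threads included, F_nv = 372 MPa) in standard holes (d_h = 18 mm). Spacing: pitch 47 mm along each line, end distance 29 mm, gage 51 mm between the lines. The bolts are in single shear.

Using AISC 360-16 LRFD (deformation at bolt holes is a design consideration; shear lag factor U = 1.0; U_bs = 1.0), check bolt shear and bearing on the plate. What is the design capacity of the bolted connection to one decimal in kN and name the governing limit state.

448.8 kN (bolt shear governs)

Bolt shear: A_b = π(16)²/4 = 201.06 mm². φR_n = 0.75 × 372 × 201.06 × 8 × 1 = 448.8 kN.
Bearing (8 mm plate, F_u = 400 MPa): end bolts L_c = 29 − 18/2 = 20, R_n = min(1.2×20×8×400, 2.4×16×8×400) = 76.8 kN/bolt; interior L_c = 47 − 18 = 29, R_n = 111.36 kN/bolt. φR_n = 0.75 × (2×76.8 + 6×111.36) = 616.3 kN.
Governing: min(448.8, 616.3) = 448.8 kN → bolt shear.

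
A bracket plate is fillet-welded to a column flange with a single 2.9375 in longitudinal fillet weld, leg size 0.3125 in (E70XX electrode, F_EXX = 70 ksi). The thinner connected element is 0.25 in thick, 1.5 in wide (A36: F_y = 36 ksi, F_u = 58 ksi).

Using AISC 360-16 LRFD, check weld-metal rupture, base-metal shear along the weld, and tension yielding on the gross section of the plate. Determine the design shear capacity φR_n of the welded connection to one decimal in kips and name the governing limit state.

Weld metal: throat = 0.707×0.3125 = 0.22094 in, L = 2.9375 in. φR_n = 0.75 × 0.6 × 70 × 0.22094 × 2.9375 = 20.4 kips.
Base metal shear (0.25 in plate): yield φR_n = 1.0×0.6×36×0.25×2.9375 = 15.9 kips; rupture φR_n = 0.75×0.6×58×0.25×2.9375 = 19.2 kips; take 15.9 kips (yield).
Tension yield (gross): A_g = 1.5×0.25 = 0.375 in². φR_n = 0.90 × 36 × 0.375 = 12.2 kips.
Governing: min(20.4, 15.9, 12.2) = 12.2 kips → gross-section yield.

12.2 kips (gross-section yield governs)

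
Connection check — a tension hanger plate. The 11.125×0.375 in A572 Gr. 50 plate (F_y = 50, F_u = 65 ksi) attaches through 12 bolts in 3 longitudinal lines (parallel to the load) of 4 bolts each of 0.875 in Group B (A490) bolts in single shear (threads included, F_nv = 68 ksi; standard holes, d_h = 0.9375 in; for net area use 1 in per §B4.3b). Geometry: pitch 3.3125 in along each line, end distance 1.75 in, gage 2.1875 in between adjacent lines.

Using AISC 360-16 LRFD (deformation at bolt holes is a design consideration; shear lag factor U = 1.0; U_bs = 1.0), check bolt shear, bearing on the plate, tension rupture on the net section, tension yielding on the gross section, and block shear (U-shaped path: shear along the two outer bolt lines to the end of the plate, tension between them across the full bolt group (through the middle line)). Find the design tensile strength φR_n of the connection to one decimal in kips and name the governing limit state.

Bolt shear: A_b = π(0.875)²/4 = 0.60132 in². φR_n = 0.75 × 68 × 0.60132 × 12 × 1 = 368.0 kips.
Bearing (0.375 in plate, F_u = 65 ksi): end bolts L_c = 1.75 − 0.9375/2 = 1.28125, R_n = min(1.2×1.28125×0.375×65, 2.4×0.875×0.375×65) = 37.477 kips/bolt; interior L_c = 3.3125 − 0.9375 = 2.375, R_n = 51.188 kips/bolt. φR_n = 0.75 × (3×37.477 + 9×51.188) = 429.8 kips.
Tension rupture (net): A_n = (11.125 − 3×1)×0.375 = 3.0469 in² (U = 1.0, A_e = A_n). φR_n = 0.75 × 65 × 3.0469 = 148.5 kips.
Tension yield (gross): A_g = 11.125×0.375 = 4.1719 in². φR_n = 0.90 × 50 × 4.1719 = 187.7 kips.
Block shear: shear path 2×[1.75+3×3.3125] = 2×11.6875 in, A_gv = 8.7656, A_nv = 2×(11.6875 − 3.5×1)×0.375 = 6.1406 in²; tension across gage: (4.375 − 2×1)×0.375 = 0.89063 in². R_n = min(0.6×65×6.1406, 0.6×50×8.7656) + 1.0×65×0.89063 = min(239.48, 262.97) + 57.891 = 297.37 kips. φR_n = 0.75 × 297.37 = 223.0 kips.
Governing: min(368.0, 429.8, 148.5, 187.7, 223.0) = 148.5 kips → net-section rupture.

148.5 kips (net-section rupture governs)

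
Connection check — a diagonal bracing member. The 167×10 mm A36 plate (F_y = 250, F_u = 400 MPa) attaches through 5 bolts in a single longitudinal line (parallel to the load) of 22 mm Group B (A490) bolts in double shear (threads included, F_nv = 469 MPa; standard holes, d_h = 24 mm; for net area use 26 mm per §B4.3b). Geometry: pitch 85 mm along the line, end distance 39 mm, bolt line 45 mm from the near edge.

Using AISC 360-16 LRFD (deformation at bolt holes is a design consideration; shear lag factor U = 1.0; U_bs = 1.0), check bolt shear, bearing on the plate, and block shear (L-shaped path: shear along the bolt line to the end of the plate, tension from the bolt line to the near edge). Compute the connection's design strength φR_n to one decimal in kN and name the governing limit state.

522.4 kN (block shear governs)

Bolt shear: A_b = π(22)²/4 = 380.13 mm². φR_n = 0.75 × 469 × 380.13 × 5 × 2 = 1337.1 kN.
Bearing (10 mm plate, F_u = 400 MPa): end bolts L_c = 39 − 24/2 = 27, R_n = min(1.2×27×10×400, 2.4×22×10×400) = 129.6 kN/bolt; interior L_c = 85 − 24 = 61, R_n = 211.2 kN/bolt. φR_n = 0.75 × (1×129.6 + 4×211.2) = 730.8 kN.
Block shear: shear path 1×[39+4×85] = 1×379 mm, A_gv = 3790, A_nv = 1×(379 − 4.5×26)×10 = 2620 mm²; tension to near edge: (45 − 0.5×26)×10 = 320 mm². R_n = min(0.6×400×2620, 0.6×250×3790) + 1.0×400×320 = min(628.8, 568.5) + 128 = 696.5 kN. φR_n = 0.75 × 696.5 = 522.4 kN.
Governing: min(1337.1, 730.8, 522.4) = 522.4 kN → block shear.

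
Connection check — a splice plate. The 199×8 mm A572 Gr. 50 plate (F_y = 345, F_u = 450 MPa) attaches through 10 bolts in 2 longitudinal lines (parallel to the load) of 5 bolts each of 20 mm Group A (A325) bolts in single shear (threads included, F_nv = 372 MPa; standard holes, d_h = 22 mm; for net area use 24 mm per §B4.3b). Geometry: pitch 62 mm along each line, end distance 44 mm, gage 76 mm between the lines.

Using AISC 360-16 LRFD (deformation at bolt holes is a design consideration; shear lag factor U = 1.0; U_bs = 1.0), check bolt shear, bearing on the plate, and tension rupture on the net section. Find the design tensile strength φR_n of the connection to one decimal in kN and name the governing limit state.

407.7 kN (net-section rupture governs)

Bolt shear: A_b = π(20)²/4 = 314.16 mm². φR_n = 0.75 × 372 × 314.16 × 10 × 1 = 876.5 kN.
Bearing (8 mm plate, F_u = 450 MPa): end bolts L_c = 44 − 22/2 = 33, R_n = min(1.2×33×8×450, 2.4×20×8×450) = 142.56 kN/bolt; interior L_c = 62 − 22 = 40, R_n = 172.8 kN/bolt. φR_n = 0.75 × (2×142.56 + 8×172.8) = 1250.6 kN.
Tension rupture (net): A_n = (199 − 2×24)×8 = 1208 mm² (U = 1.0, A_e = A_n). φR_n = 0.75 × 450 × 1208 = 407.7 kN.
Governing: min(876.5, 1250.6, 407.7) = 407.7 kN → net-section rupture.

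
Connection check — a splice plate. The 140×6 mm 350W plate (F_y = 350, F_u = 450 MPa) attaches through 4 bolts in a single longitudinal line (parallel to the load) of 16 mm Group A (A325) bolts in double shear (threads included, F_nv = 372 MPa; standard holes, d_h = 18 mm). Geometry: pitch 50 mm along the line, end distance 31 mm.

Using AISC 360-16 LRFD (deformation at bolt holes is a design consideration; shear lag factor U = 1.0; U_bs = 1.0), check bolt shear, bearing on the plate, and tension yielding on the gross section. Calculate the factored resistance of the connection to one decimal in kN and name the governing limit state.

Bolt shear: A_b = π(16)²/4 = 201.06 mm². φR_n = 0.75 × 372 × 201.06 × 4 × 2 = 448.8 kN.
Bearing (6 mm plate, F_u = 450 MPa): end bolts L_c = 31 − 18/2 = 22, R_n = min(1.2×22×6×450, 2.4×16×6×450) = 71.28 kN/bolt; interior L_c = 50 − 18 = 32, R_n = 103.68 kN/bolt. φR_n = 0.75 × (1×71.28 + 3×103.68) = 286.7 kN.
Tension yield (gross): A_g = 140×6 = 840 mm². φR_n = 0.90 × 350 × 840 = 264.6 kN.
Governing: min(448.8, 286.7, 264.6) = 264.6 kN → gross-section yield.

264.6 kN (gross-section yield governs)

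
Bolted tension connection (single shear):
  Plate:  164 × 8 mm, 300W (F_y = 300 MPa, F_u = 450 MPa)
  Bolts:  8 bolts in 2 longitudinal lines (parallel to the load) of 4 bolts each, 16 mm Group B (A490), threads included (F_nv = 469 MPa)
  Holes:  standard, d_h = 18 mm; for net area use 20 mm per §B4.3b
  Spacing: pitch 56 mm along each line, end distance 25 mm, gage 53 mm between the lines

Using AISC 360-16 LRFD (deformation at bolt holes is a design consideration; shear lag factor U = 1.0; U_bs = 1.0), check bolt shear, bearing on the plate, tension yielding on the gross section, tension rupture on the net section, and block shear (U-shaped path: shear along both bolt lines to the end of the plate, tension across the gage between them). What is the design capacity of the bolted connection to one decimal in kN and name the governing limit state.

Bolt shear: A_b = π(16)²/4 = 201.06 mm². φR_n = 0.75 × 469 × 201.06 × 8 × 1 = 565.8 kN.
Bearing (8 mm plate, F_u = 450 MPa): end bolts L_c = 25 − 18/2 = 16, R_n = min(1.2×16×8×450, 2.4×16×8×450) = 69.12 kN/bolt; interior L_c = 56 − 18 = 38, R_n = 138.24 kN/bolt. φR_n = 0.75 × (2×69.12 + 6×138.24) = 725.8 kN.
Tension yield (gross): A_g = 164×8 = 1312 mm². φR_n = 0.90 × 300 × 1312 = 354.2 kN.
Tension rupture (net): A_n = (164 − 2×20)×8 = 992 mm² (U = 1.0, A_e = A_n). φR_n = 0.75 × 450 × 992 = 334.8 kN.
Block shear: shear path 2×[25+3×56] = 2×193 mm, A_gv = 3088, A_nv = 2×(193 − 3.5×20)×8 = 1968 mm²; tension across gage: (53 − 1×20)×8 = 264 mm². R_n = min(0.6×450×1968, 0.6×300×3088) + 1.0×450×264 = min(531.36, 555.84) + 118.8 = 650.16 kN. φR_n = 0.75 × 650.16 = 487.6 kN.
Governing: min(565.8, 725.8, 354.2, 334.8, 487.6) = 334.8 kN → net-section rupture.

334.8 kN (net-section rupture governs)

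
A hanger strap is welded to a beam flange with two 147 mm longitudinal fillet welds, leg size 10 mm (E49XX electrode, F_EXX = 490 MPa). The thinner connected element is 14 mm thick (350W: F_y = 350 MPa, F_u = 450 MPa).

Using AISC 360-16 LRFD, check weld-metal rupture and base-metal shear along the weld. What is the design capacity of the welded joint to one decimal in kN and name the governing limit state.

458.3 kN (weld metal governs)

Weld metal: throat = 0.707×10 = 7.07 mm, L = 2×147 = 294 mm. φR_n = 0.75 × 0.6 × 490 × 7.07 × 294 = 458.3 kN.
Base metal shear (14 mm plate): yield φR_n = 1.0×0.6×350×14×294 = 864.4 kN; rupture φR_n = 0.75×0.6×450×14×294 = 833.5 kN; take 833.5 kN (rupture).
Governing: min(458.3, 833.5) = 458.3 kN → weld metal.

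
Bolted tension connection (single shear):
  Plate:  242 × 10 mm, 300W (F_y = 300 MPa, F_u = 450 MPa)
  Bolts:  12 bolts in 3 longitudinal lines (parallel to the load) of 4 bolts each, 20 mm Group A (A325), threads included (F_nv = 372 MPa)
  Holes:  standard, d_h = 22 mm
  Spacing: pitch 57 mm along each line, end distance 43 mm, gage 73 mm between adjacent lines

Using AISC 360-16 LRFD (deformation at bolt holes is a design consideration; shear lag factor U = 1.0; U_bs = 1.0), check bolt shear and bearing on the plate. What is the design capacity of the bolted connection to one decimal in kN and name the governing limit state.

Bolt shear: A_b = π(20)²/4 = 314.16 mm². φR_n = 0.75 × 372 × 314.16 × 12 × 1 = 1051.8 kN.
Bearing (10 mm plate, F_u = 450 MPa): end bolts L_c = 43 − 22/2 = 32, R_n = min(1.2×32×10×450, 2.4×20×10×450) = 172.8 kN/bolt; interior L_c = 57 − 22 = 35, R_n = 189 kN/bolt. φR_n = 0.75 × (3×172.8 + 9×189) = 1664.6 kN.
Governing: min(1051.8, 1664.6) = 1051.8 kN → bolt shear.

1051.8 kN (bolt shear governs)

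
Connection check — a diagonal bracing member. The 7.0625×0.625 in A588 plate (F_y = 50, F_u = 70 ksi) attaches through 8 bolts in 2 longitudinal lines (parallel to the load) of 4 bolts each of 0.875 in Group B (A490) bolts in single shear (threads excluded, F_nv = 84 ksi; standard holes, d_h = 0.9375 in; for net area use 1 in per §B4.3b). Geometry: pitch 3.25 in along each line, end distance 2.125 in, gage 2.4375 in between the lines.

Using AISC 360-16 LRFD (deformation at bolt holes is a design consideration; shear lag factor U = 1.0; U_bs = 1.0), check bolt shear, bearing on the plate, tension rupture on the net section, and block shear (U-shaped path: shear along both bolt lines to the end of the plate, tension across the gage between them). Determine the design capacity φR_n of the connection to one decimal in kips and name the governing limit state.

Bolt shear: A_b = π(0.875)²/4 = 0.60132 in². φR_n = 0.75 × 84 × 0.60132 × 8 × 1 = 303.1 kips.
Bearing (0.625 in plate, F_u = 70 ksi): end bolts L_c = 2.125 − 0.9375/2 = 1.65625, R_n = min(1.2×1.65625×0.625×70, 2.4×0.875×0.625×70) = 86.953 kips/bolt; interior L_c = 3.25 − 0.9375 = 2.3125, R_n = 91.875 kips/bolt. φR_n = 0.75 × (2×86.953 + 6×91.875) = 543.9 kips.
Tension rupture (net): A_n = (7.0625 − 2×1)×0.625 = 3.1641 in² (U = 1.0, A_e = A_n). φR_n = 0.75 × 70 × 3.1641 = 166.1 kips.
Block shear: shear path 2×[2.125+3×3.25] = 2×11.875 in, A_gv = 14.844, A_nv = 2×(11.875 − 3.5×1)×0.625 = 10.469 in²; tension across gage: (2.4375 − 1×1)×0.625 = 0.89844 in². R_n = min(0.6×70×10.469, 0.6×50×14.844) + 1.0×70×0.89844 = min(439.7, 445.32) + 62.891 = 502.59 kips. φR_n = 0.75 × 502.59 = 376.9 kips.
Governing: min(303.1, 543.9, 166.1, 376.9) = 166.1 kips → net-section rupture.

166.1 kips (net-section rupture governs)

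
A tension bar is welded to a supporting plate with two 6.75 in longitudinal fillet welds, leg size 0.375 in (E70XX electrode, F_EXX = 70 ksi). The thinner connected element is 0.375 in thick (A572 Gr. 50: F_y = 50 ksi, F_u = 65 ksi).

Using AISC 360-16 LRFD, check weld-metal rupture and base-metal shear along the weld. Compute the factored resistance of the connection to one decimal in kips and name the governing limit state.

Weld metal: throat = 0.707×0.375 = 0.26513 in, L = 2×6.75 = 13.5 in. φR_n = 0.75 × 0.6 × 70 × 0.26513 × 13.5 = 112.7 kips.
Base metal shear (0.375 in plate): yield φR_n = 1.0×0.6×50×0.375×13.5 = 151.9 kips; rupture φR_n = 0.75×0.6×65×0.375×13.5 = 148.1 kips; take 148.1 kips (rupture).
Governing: min(112.7, 148.1) = 112.7 kips → weld metal.

112.7 kips (weld metal governs)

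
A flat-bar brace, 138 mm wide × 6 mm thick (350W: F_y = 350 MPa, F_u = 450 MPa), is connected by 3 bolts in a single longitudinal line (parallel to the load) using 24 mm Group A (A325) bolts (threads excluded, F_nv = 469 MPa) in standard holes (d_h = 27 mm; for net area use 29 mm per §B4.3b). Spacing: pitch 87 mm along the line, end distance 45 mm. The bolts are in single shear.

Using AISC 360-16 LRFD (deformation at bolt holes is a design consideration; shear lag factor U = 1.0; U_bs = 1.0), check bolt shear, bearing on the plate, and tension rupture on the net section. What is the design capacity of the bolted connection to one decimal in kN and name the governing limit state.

220.7 kN (net-section rupture governs)

Bolt shear: A_b = π(24)²/4 = 452.39 mm². φR_n = 0.75 × 469 × 452.39 × 3 × 1 = 477.4 kN.
Bearing (6 mm plate, F_u = 450 MPa): end bolts L_c = 45 − 27/2 = 31.5, R_n = min(1.2×31.5×6×450, 2.4×24×6×450) = 102.06 kN/bolt; interior L_c = 87 − 27 = 60, R_n = 155.52 kN/bolt. φR_n = 0.75 × (1×102.06 + 2×155.52) = 309.8 kN.
Tension rupture (net): A_n = (138 − 1×29)×6 = 654 mm² (U = 1.0, A_e = A_n). φR_n = 0.75 × 450 × 654 = 220.7 kN.
Governing: min(477.4, 309.8, 220.7) = 220.7 kN → net-section rupture.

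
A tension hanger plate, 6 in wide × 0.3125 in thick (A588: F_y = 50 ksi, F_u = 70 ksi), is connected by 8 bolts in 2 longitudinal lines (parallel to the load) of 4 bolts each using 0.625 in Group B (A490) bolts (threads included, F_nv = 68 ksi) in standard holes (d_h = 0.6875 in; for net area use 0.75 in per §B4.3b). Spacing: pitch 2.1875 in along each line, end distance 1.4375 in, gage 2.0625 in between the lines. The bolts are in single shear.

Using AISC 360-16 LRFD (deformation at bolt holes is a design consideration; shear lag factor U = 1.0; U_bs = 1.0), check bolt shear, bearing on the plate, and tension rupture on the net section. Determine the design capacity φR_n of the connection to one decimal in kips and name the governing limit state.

73.8 kips (net-section rupture governs)

Bolt shear: A_b = π(0.625)²/4 = 0.3068 in². φR_n = 0.75 × 68 × 0.3068 × 8 × 1 = 125.2 kips.
Bearing (0.3125 in plate, F_u = 70 ksi): end bolts L_c = 1.4375 − 0.6875/2 = 1.09375, R_n = min(1.2×1.09375×0.3125×70, 2.4×0.625×0.3125×70) = 28.711 kips/bolt; interior L_c = 2.1875 − 0.6875 = 1.5, R_n = 32.813 kips/bolt. φR_n = 0.75 × (2×28.711 + 6×32.813) = 190.7 kips.
Tension rupture (net): A_n = (6 − 2×0.75)×0.3125 = 1.4063 in² (U = 1.0, A_e = A_n). φR_n = 0.75 × 70 × 1.4063 = 73.8 kips.
Governing: min(125.2, 190.7, 73.8) = 73.8 kips → net-section rupture.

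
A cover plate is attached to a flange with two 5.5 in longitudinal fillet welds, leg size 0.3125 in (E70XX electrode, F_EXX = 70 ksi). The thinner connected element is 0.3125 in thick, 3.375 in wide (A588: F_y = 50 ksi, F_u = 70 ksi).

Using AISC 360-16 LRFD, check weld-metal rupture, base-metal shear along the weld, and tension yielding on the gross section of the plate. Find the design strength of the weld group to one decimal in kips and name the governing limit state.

Weld metal: throat = 0.707×0.3125 = 0.22094 in, L = 2×5.5 = 11 in. φR_n = 0.75 × 0.6 × 70 × 0.22094 × 11 = 76.6 kips.
Base metal shear (0.3125 in plate): yield φR_n = 1.0×0.6×50×0.3125×11 = 103.1 kips; rupture φR_n = 0.75×0.6×70×0.3125×11 = 108.3 kips; take 103.1 kips (yield).
Tension yield (gross): A_g = 3.375×0.3125 = 1.0547 in². φR_n = 0.90 × 50 × 1.0547 = 47.5 kips.
Governing: min(76.6, 103.1, 47.5) = 47.5 kips → gross-section yield.

47.5 kips (gross-section yield governs)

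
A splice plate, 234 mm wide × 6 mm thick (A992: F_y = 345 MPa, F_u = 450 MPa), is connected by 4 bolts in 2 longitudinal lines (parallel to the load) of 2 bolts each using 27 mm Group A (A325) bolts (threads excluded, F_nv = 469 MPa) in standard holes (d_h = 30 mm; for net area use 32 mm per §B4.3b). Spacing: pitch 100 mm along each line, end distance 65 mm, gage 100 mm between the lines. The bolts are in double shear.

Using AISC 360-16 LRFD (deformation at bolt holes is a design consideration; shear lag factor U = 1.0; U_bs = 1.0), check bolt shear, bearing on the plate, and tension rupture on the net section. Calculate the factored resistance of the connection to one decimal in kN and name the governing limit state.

Bolt shear: A_b = π(27)²/4 = 572.56 mm². φR_n = 0.75 × 469 × 572.56 × 4 × 2 = 1611.2 kN.
Bearing (6 mm plate, F_u = 450 MPa): end bolts L_c = 65 − 30/2 = 50, R_n = min(1.2×50×6×450, 2.4×27×6×450) = 162 kN/bolt; interior L_c = 100 − 30 = 70, R_n = 174.96 kN/bolt. φR_n = 0.75 × (2×162 + 2×174.96) = 505.4 kN.
Tension rupture (net): A_n = (234 − 2×32)×6 = 1020 mm² (U = 1.0, A_e = A_n). φR_n = 0.75 × 450 × 1020 = 344.3 kN.
Governing: min(1611.2, 505.4, 344.3) = 344.3 kN → net-section rupture.

344.3 kN (net-section rupture governs)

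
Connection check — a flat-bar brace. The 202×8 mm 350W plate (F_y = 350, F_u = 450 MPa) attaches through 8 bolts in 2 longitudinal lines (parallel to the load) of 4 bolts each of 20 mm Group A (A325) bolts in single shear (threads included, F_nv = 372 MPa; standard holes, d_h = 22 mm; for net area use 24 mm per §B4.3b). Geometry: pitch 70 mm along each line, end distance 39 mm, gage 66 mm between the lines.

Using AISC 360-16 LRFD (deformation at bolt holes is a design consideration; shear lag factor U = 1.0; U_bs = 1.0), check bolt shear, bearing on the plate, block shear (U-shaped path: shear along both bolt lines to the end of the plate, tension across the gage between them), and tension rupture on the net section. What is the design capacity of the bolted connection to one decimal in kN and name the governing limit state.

415.8 kN (net-section rupture governs)

Bolt shear: A_b = π(20)²/4 = 314.16 mm². φR_n = 0.75 × 372 × 314.16 × 8 × 1 = 701.2 kN.
Bearing (8 mm plate, F_u = 450 MPa): end bolts L_c = 39 − 22/2 = 28, R_n = min(1.2×28×8×450, 2.4×20×8×450) = 120.96 kN/bolt; interior L_c = 70 − 22 = 48, R_n = 172.8 kN/bolt. φR_n = 0.75 × (2×120.96 + 6×172.8) = 959.0 kN.
Block shear: shear path 2×[39+3×70] = 2×249 mm, A_gv = 3984, A_nv = 2×(249 − 3.5×24)×8 = 2640 mm²; tension across gage: (66 − 1×24)×8 = 336 mm². R_n = min(0.6×450×2640, 0.6×350×3984) + 1.0×450×336 = min(712.8, 836.64) + 151.2 = 864 kN. φR_n = 0.75 × 864 = 648.0 kN.
Tension rupture (net): A_n = (202 − 2×24)×8 = 1232 mm² (U = 1.0, A_e = A_n). φR_n = 0.75 × 450 × 1232 = 415.8 kN.
Governing: min(701.2, 959.0, 648.0, 415.8) = 415.8 kN → net-section rupture.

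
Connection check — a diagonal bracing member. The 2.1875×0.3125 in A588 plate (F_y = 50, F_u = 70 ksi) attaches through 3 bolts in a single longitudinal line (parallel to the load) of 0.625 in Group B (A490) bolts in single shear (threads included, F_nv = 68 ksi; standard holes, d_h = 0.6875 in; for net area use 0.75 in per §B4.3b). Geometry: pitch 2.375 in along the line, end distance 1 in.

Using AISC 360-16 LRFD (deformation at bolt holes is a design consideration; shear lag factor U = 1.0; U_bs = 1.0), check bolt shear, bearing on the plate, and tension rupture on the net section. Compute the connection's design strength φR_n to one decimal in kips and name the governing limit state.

Bolt shear: A_b = π(0.625)²/4 = 0.3068 in². φR_n = 0.75 × 68 × 0.3068 × 3 × 1 = 46.9 kips.
Bearing (0.3125 in plate, F_u = 70 ksi): end bolts L_c = 1 − 0.6875/2 = 0.65625, R_n = min(1.2×0.65625×0.3125×70, 2.4×0.625×0.3125×70) = 17.227 kips/bolt; interior L_c = 2.375 − 0.6875 = 1.6875, R_n = 32.813 kips/bolt. φR_n = 0.75 × (1×17.227 + 2×32.813) = 62.1 kips.
Tension rupture (net): A_n = (2.1875 − 1×0.75)×0.3125 = 0.44922 in² (U = 1.0, A_e = A_n). φR_n = 0.75 × 70 × 0.44922 = 23.6 kips.
Governing: min(46.9, 62.1, 23.6) = 23.6 kips → net-section rupture.

23.6 kips (net-section rupture governs)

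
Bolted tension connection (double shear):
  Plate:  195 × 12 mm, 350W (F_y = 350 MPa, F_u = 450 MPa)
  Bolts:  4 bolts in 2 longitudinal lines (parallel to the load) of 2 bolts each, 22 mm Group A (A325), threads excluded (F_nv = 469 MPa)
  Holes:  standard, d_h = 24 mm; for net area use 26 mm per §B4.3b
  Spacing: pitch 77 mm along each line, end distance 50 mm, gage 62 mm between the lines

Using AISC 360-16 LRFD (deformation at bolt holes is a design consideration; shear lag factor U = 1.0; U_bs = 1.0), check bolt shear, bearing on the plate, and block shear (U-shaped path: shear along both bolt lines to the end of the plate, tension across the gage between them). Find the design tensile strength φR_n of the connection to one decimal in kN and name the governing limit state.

Bolt shear: A_b = π(22)²/4 = 380.13 mm². φR_n = 0.75 × 469 × 380.13 × 4 × 2 = 1069.7 kN.
Bearing (12 mm plate, F_u = 450 MPa): end bolts L_c = 50 − 24/2 = 38, R_n = min(1.2×38×12×450, 2.4×22×12×450) = 246.24 kN/bolt; interior L_c = 77 − 24 = 53, R_n = 285.12 kN/bolt. φR_n = 0.75 × (2×246.24 + 2×285.12) = 797.0 kN.
Block shear: shear path 2×[50+1×77] = 2×127 mm, A_gv = 3048, A_nv = 2×(127 − 1.5×26)×12 = 2112 mm²; tension across gage: (62 − 1×26)×12 = 432 mm². R_n = min(0.6×450×2112, 0.6×350×3048) + 1.0×450×432 = min(570.24, 640.08) + 194.4 = 764.64 kN. φR_n = 0.75 × 764.64 = 573.5 kN.
Governing: min(1069.7, 797.0, 573.5) = 573.5 kN → block shear.

573.5 kN (block shear governs)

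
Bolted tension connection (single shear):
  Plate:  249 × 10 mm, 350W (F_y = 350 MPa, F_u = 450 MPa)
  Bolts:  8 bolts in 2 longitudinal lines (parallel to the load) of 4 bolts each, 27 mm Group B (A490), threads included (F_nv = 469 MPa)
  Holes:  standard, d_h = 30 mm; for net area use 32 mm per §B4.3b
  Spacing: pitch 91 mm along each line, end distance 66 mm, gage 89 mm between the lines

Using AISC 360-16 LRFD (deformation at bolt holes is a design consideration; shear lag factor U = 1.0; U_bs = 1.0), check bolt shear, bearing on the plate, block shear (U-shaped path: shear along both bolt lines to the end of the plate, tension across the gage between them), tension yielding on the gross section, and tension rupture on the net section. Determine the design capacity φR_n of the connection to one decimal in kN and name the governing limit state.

624.4 kN (net-section rupture governs)

Bolt shear: A_b = π(27)²/4 = 572.56 mm². φR_n = 0.75 × 469 × 572.56 × 8 × 1 = 1611.2 kN.
Bearing (10 mm plate, F_u = 450 MPa): end bolts L_c = 66 − 30/2 = 51, R_n = min(1.2×51×10×450, 2.4×27×10×450) = 275.4 kN/bolt; interior L_c = 91 − 30 = 61, R_n = 291.6 kN/bolt. φR_n = 0.75 × (2×275.4 + 6×291.6) = 1725.3 kN.
Block shear: shear path 2×[66+3×91] = 2×339 mm, A_gv = 6780, A_nv = 2×(339 − 3.5×32)×10 = 4540 mm²; tension across gage: (89 − 1×32)×10 = 570 mm². R_n = min(0.6×450×4540, 0.6×350×6780) + 1.0×450×570 = min(1225.8, 1423.8) + 256.5 = 1482.3 kN. φR_n = 0.75 × 1482.3 = 1111.7 kN.
Tension yield (gross): A_g = 249×10 = 2490 mm². φR_n = 0.90 × 350 × 2490 = 784.4 kN.
Tension rupture (net): A_n = (249 − 2×32)×10 = 1850 mm² (U = 1.0, A_e = A_n). φR_n = 0.75 × 450 × 1850 = 624.4 kN.
Governing: min(1611.2, 1725.3, 1111.7, 784.4, 624.4) = 624.4 kN → net-section rupture.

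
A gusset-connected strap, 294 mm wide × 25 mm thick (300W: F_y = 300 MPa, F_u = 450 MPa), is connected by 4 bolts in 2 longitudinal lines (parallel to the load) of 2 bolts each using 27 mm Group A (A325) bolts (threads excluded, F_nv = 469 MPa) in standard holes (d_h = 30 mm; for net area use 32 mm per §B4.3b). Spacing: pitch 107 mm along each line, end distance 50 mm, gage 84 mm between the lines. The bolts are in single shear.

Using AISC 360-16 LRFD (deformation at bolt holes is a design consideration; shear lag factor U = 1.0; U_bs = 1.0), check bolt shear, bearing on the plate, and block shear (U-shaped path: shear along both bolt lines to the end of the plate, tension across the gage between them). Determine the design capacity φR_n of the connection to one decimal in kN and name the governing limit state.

805.6 kN (bolt shear governs)

Bolt shear: A_b = π(27)²/4 = 572.56 mm². φR_n = 0.75 × 469 × 572.56 × 4 × 1 = 805.6 kN.
Bearing (25 mm plate, F_u = 450 MPa): end bolts L_c = 50 − 30/2 = 35, R_n = min(1.2×35×25×450, 2.4×27×25×450) = 472.5 kN/bolt; interior L_c = 107 − 30 = 77, R_n = 729 kN/bolt. φR_n = 0.75 × (2×472.5 + 2×729) = 1802.3 kN.
Block shear: shear path 2×[50+1×107] = 2×157 mm, A_gv = 7850, A_nv = 2×(157 − 1.5×32)×25 = 5450 mm²; tension across gage: (84 − 1×32)×25 = 1300 mm². R_n = min(0.6×450×5450, 0.6×300×7850) + 1.0×450×1300 = min(1471.5, 1413) + 585 = 1998 kN. φR_n = 0.75 × 1998 = 1498.5 kN.
Governing: min(805.6, 1802.3, 1498.5) = 805.6 kN → bolt shear.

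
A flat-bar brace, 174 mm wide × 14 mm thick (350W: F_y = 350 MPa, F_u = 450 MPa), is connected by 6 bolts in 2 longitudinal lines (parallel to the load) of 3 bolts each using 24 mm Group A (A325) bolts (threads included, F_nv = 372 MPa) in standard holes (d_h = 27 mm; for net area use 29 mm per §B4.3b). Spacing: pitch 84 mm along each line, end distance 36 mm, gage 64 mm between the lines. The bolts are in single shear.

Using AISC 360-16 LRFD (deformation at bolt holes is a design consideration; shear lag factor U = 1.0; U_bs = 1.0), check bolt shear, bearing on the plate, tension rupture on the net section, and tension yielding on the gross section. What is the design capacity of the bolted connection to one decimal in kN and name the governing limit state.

548.1 kN (net-section rupture governs)

Bolt shear: A_b = π(24)²/4 = 452.39 mm². φR_n = 0.75 × 372 × 452.39 × 6 × 1 = 757.3 kN.
Bearing (14 mm plate, F_u = 450 MPa): end bolts L_c = 36 − 27/2 = 22.5, R_n = min(1.2×22.5×14×450, 2.4×24×14×450) = 170.1 kN/bolt; interior L_c = 84 − 27 = 57, R_n = 362.88 kN/bolt. φR_n = 0.75 × (2×170.1 + 4×362.88) = 1343.8 kN.
Tension rupture (net): A_n = (174 − 2×29)×14 = 1624 mm² (U = 1.0, A_e = A_n). φR_n = 0.75 × 450 × 1624 = 548.1 kN.
Tension yield (gross): A_g = 174×14 = 2436 mm². φR_n = 0.90 × 350 × 2436 = 767.3 kN.
Governing: min(757.3, 1343.8, 548.1, 767.3) = 548.1 kN → net-section rupture.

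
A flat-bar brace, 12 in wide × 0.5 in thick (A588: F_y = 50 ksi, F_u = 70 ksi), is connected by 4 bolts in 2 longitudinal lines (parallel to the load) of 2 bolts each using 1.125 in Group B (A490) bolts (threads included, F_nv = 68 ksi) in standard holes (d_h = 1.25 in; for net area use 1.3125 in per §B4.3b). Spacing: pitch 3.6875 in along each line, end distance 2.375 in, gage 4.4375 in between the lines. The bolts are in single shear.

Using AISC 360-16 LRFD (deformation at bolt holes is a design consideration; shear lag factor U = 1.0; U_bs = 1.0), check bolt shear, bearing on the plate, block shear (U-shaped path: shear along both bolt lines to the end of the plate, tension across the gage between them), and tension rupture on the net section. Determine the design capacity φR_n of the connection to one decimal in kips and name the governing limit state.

Bolt shear: A_b = π(1.125)²/4 = 0.99402 in². φR_n = 0.75 × 68 × 0.99402 × 4 × 1 = 202.8 kips.
Bearing (0.5 in plate, F_u = 70 ksi): end bolts L_c = 2.375 − 1.25/2 = 1.75, R_n = min(1.2×1.75×0.5×70, 2.4×1.125×0.5×70) = 73.5 kips/bolt; interior L_c = 3.6875 − 1.25 = 2.4375, R_n = 94.5 kips/bolt. φR_n = 0.75 × (2×73.5 + 2×94.5) = 252.0 kips.
Block shear: shear path 2×[2.375+1×3.6875] = 2×6.0625 in, A_gv = 6.0625, A_nv = 2×(6.0625 − 1.5×1.3125)×0.5 = 4.0938 in²; tension across gage: (4.4375 − 1×1.3125)×0.5 = 1.5625 in². R_n = min(0.6×70×4.0938, 0.6×50×6.0625) + 1.0×70×1.5625 = min(171.94, 181.88) + 109.38 = 281.32 kips. φR_n = 0.75 × 281.32 = 211.0 kips.
Tension rupture (net): A_n = (12 − 2×1.3125)×0.5 = 4.6875 in² (U = 1.0, A_e = A_n). φR_n = 0.75 × 70 × 4.6875 = 246.1 kips.
Governing: min(202.8, 252.0, 211.0, 246.1) = 202.8 kips → bolt shear.

202.8 kips (bolt shear governs)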